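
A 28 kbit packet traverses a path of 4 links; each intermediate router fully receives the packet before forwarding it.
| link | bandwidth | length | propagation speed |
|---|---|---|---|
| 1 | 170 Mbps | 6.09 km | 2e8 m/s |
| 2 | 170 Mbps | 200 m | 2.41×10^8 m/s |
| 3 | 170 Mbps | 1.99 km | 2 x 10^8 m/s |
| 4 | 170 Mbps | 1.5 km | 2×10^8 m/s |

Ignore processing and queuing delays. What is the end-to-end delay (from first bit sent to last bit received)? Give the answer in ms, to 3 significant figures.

L = 28000 bits.
Transmission delay per hop = L/R = 28000/170000000 = 0.164706 ms; 4 hops → 0.658824 ms.
Propagation delays (d/s per hop): 0.03045, 0.000829876, 0.00995, 0.0075 ms; sum = 0.0487299 ms.
End-to-end = 0.708 ms.

0.708 ms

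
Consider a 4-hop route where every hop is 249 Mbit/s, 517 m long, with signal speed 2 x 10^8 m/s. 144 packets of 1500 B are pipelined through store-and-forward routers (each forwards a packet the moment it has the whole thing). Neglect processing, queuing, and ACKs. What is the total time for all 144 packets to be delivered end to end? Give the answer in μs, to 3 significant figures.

7090 μs

Per-hop transmission t_tx = L/R = 12000/249000000 = 48.1928 μs.
Per-hop propagation t_prop = 517/200000000 = 2.585 μs.
Pipeline fill: first packet needs 4·t_tx to clear all hops; remaining 143 packets each add one t_tx.
Total = (4+144-1)·t_tx + 4·t_prop = 147·48.1928 + 4·2.585 = 7090 μs.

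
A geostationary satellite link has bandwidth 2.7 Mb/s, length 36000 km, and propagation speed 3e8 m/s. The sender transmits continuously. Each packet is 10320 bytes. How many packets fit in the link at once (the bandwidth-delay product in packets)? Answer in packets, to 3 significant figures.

Propagation delay = 36000000 / 300000000 = 0.12 s.
BDP = R × t_prop = 2700000 × 0.12 = 324000 bits.
In packets of 82560 bits: 3.92 packets.

3.92 packets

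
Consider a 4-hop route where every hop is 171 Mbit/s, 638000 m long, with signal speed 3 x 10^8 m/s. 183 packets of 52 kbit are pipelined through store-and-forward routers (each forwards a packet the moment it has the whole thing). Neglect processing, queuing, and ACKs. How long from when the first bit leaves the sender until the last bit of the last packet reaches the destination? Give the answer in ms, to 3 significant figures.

65.1 ms

Per-hop transmission t_tx = L/R = 52000/171000000 = 0.304094 ms.
Per-hop propagation t_prop = 638000/300000000 = 2.12667 ms.
Pipeline fill: first packet needs 4·t_tx to clear all hops; remaining 182 packets each add one t_tx.
Total = (4+183-1)·t_tx + 4·t_prop = 186·0.304094 + 4·2.12667 = 65.1 ms.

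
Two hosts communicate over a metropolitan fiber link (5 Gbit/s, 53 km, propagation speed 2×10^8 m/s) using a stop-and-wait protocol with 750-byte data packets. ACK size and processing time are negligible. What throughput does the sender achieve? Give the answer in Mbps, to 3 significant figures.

t_tx = L/R = 6000/5000000000 = 1.2e-06 s.
t_prop = 53000/200000000 = 0.000265 s; RTT = 0.00053 s.
Cycle = t_tx + RTT = 0.0005312 s.
Throughput = L / cycle = 6000 / 0.0005312 = 11.3 Mbps.

11.3 Mbps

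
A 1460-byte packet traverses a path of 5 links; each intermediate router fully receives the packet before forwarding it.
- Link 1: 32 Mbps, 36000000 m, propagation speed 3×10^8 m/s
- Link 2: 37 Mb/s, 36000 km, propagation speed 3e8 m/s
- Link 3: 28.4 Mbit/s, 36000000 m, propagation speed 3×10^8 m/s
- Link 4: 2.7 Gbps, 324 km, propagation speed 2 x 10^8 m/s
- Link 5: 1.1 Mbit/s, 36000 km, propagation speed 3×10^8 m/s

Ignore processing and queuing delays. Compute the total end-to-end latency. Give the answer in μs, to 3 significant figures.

493000 μs

L = 1460 × 8 = 11680 bits.
Transmission delays (L/R per hop): 365, 315.676, 411.268, 4.32593, 10618.2 μs; sum = 11714.5 μs.
Propagation delays (d/s per hop): 120000, 120000, 120000, 1620, 120000 μs; sum = 481620 μs.
End-to-end = 493000 μs.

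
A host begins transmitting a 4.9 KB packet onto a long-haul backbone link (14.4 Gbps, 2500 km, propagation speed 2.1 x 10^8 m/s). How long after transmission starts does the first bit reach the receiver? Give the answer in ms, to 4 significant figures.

11.90 ms

First bit experiences only propagation delay: d/s = 2500000/210000000 = 11.90 ms.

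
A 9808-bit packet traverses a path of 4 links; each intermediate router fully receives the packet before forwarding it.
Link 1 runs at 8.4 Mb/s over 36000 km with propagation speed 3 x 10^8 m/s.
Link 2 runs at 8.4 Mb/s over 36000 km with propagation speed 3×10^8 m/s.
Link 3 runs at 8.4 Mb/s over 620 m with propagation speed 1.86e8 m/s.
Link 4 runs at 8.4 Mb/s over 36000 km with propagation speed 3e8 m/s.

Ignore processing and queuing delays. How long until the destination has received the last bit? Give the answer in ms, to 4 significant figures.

364.7 ms

Transmission delay per hop = L/R = 9808/8400000 = 1.16762 ms; 4 hops → 4.67048 ms.
Propagation delays (d/s per hop): 120, 120, 0.00333333, 120 ms; sum = 360.003 ms.
End-to-end = 364.7 ms.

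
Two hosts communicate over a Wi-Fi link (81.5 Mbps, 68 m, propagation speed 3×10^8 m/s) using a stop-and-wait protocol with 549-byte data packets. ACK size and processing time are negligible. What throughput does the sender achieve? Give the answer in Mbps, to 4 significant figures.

t_tx = L/R = 4392/81500000 = 5.38896e-05 s.
t_prop = 68/300000000 = 2.26667e-07 s; RTT = 4.53333e-07 s.
Cycle = t_tx + RTT = 5.43429e-05 s.
Throughput = L / cycle = 4392 / 5.43429e-05 = 80.82 Mbps.

80.82 Mbps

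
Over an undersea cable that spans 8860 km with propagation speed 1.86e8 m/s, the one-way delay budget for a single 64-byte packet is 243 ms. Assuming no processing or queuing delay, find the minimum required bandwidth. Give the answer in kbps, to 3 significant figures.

2.62 kbps

L = 512 bits.
Propagation delay = 8860000 / 186000000 = 47.6344 ms.
Transmission budget = 243 − 47.6344 = 195.366 ms.
R ≥ L / t_tx = 512 bits / 0.195366 s = 2.62 kbps.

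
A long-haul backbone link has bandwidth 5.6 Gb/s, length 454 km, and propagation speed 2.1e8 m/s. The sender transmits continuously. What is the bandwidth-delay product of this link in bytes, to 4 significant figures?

1513000 bytes

Propagation delay = 454000 / 210000000 = 0.0021619 s.
BDP = R × t_prop = 5600000000 × 0.0021619 = 12106700 bits.
In bytes: 12106700/8 = 1513000 bytes.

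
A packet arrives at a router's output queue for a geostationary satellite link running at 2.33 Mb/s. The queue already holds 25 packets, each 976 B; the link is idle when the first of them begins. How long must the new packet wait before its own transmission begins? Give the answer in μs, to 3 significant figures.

Each queued packet: L/R = 7808/2330000 = 3351.07 μs.
25 queued → 83776.8 μs.
Queuing delay = 83800 μs.

83800 μs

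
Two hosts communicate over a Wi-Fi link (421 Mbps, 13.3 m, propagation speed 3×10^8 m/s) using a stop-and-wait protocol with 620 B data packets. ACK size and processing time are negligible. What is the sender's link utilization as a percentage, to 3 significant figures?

t_tx = L/R = 4960/421000000 = 1.17815e-05 s.
t_prop = 13.3/300000000 = 4.43333e-08 s; RTT = 8.86667e-08 s.
Cycle = t_tx + RTT = 1.18701e-05 s.
Utilization = t_tx / cycle = 1.17815e-05/1.18701e-05 = 99.3 %.

99.3 %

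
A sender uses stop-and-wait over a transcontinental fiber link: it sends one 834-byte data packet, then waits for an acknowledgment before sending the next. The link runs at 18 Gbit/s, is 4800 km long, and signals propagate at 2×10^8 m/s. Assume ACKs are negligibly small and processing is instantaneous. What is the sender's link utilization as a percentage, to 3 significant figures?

t_tx = L/R = 6672/18000000000 = 3.70667e-07 s.
t_prop = 4800000/200000000 = 0.024 s; RTT = 0.048 s.
Cycle = t_tx + RTT = 0.0480004 s.
Utilization = t_tx / cycle = 3.70667e-07/0.0480004 = 0.000772 %.

0.000772 %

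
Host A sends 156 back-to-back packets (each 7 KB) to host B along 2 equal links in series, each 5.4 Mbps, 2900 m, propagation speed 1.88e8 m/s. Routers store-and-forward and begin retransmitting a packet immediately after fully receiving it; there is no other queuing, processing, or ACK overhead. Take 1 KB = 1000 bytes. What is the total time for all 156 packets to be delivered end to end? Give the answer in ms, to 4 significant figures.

1628 ms

Per-hop transmission t_tx = L/R = 56000/5400000 = 10.3704 ms.
Per-hop propagation t_prop = 2900/188000000 = 0.0154255 ms.
Pipeline fill: first packet needs 2·t_tx to clear all hops; remaining 155 packets each add one t_tx.
Total = (2+156-1)·t_tx + 2·t_prop = 157·10.3704 + 2·0.0154255 = 1628 ms.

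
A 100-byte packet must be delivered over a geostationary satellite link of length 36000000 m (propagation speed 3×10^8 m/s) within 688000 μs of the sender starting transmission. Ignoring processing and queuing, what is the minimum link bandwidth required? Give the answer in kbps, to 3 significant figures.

1.41 kbps

L = 800 bits.
Propagation delay = 36000000 / 300000000 = 120000 μs.
Transmission budget = 688000 − 120000 = 568000 μs.
R ≥ L / t_tx = 800 bits / 0.568 s = 1.41 kbps.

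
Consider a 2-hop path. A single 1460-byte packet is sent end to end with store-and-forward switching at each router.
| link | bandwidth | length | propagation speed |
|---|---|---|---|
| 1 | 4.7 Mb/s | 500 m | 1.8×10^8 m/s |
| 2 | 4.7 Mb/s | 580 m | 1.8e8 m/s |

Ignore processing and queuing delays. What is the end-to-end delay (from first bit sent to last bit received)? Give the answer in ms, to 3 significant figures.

L = 1460 × 8 = 11680 bits.
Transmission delay per hop = L/R = 11680/4700000 = 2.48511 ms; 2 hops → 4.97021 ms.
Propagation delays (d/s per hop): 0.00277778, 0.00322222 ms; sum = 0.006 ms.
End-to-end = 4.98 ms.

4.98 ms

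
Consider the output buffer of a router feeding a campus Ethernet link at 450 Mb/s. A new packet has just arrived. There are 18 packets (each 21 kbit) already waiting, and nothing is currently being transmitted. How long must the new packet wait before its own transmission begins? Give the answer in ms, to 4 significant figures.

0.8400 ms

Each queued packet: L/R = 21000/450000000 = 0.0466667 ms.
18 queued → 0.84 ms.
Queuing delay = 0.8400 ms.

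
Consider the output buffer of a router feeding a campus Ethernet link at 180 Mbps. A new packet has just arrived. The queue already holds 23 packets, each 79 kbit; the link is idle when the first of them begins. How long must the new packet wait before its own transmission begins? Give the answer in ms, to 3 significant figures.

10.1 ms

Each queued packet: L/R = 79000/180000000 = 0.438889 ms.
23 queued → 10.0944 ms.
Queuing delay = 10.1 ms.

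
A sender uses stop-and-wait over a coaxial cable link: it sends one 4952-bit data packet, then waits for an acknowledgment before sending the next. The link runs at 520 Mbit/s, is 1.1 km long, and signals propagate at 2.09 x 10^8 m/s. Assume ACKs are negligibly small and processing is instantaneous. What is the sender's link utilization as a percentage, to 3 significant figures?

47.5 %

t_tx = L/R = 4952/520000000 = 9.52308e-06 s.
t_prop = 1100/209000000 = 5.26316e-06 s; RTT = 1.05263e-05 s.
Cycle = t_tx + RTT = 2.00494e-05 s.
Utilization = t_tx / cycle = 9.52308e-06/2.00494e-05 = 47.5 %.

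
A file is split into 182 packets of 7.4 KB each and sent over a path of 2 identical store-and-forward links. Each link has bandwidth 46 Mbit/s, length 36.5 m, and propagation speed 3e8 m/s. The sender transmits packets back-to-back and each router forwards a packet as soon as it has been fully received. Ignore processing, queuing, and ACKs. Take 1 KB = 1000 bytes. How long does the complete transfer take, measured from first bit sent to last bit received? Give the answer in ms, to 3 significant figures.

236 ms

Per-hop transmission t_tx = L/R = 59200/46000000 = 1.28696 ms.
Per-hop propagation t_prop = 36.5/300000000 = 0.000121667 ms.
Pipeline fill: first packet needs 2·t_tx to clear all hops; remaining 181 packets each add one t_tx.
Total = (2+182-1)·t_tx + 2·t_prop = 183·1.28696 + 2·0.000121667 = 236 ms.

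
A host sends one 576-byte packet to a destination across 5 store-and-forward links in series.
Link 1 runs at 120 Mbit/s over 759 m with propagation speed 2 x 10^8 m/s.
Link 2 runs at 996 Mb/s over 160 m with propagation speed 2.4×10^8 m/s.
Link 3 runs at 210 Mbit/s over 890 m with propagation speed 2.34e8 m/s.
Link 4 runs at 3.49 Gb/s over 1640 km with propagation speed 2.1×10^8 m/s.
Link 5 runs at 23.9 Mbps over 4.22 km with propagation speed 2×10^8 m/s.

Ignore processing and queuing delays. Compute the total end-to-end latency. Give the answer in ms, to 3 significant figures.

8.10 ms

L = 576 × 8 = 4608 bits.
Transmission delays (L/R per hop): 0.0384, 0.00462651, 0.0219429, 0.00132034, 0.192803 ms; sum = 0.259093 ms.
Propagation delays (d/s per hop): 0.003795, 0.000666667, 0.00380342, 7.80952, 0.0211 ms; sum = 7.83889 ms.
End-to-end = 8.10 ms.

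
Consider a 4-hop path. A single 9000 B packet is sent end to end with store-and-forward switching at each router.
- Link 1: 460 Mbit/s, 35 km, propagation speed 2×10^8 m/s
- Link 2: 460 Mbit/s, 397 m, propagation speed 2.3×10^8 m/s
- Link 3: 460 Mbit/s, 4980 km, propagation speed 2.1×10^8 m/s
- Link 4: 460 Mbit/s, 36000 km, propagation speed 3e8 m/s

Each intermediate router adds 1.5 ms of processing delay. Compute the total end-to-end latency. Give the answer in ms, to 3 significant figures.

L = 9000 × 8 = 72000 bits.
Transmission delay per hop = L/R = 72000/460000000 = 0.156522 ms; 4 hops → 0.626087 ms.
Propagation delays (d/s per hop): 0.175, 0.00172609, 23.7143, 120 ms; sum = 143.891 ms.
Processing at 3 router(s): 3 × 1.5 ms = 4.5 ms.
End-to-end = 149 ms.

149 ms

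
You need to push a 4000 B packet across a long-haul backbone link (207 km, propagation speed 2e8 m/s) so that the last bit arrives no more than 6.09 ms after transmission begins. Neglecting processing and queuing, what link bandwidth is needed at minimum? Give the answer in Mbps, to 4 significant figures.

6.330 Mbps

L = 32000 bits.
Propagation delay = 207000 / 200000000 = 1.035 ms.
Transmission budget = 6.09 − 1.035 = 5.055 ms.
R ≥ L / t_tx = 32000 bits / 0.005055 s = 6.330 Mbps.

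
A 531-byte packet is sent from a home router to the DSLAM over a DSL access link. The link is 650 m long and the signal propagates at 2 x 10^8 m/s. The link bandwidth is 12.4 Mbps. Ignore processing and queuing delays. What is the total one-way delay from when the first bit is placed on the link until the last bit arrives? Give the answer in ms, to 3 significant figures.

L = 531 × 8 = 4248 bits.
Transmission delay = L/R = 4248 / 12400000 = 0.342581 ms.
Propagation delay = d/s = 650 m / 200000000 m/s = 0.00325 ms.
Total = 0.346 ms.

0.346 ms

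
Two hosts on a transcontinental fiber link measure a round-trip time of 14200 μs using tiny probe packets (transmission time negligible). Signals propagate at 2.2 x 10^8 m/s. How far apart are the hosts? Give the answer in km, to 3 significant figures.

1560 km

One-way propagation = RTT/2 = 7100 μs.
d = s × t = 2.2e+08 × 0.0071 = 1560 km.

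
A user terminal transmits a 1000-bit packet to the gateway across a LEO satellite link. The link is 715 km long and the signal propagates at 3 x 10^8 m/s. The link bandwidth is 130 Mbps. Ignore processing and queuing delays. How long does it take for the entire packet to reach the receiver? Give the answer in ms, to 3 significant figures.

2.39 ms

Transmission delay = L/R = 1000 / 130000000 = 0.00769231 ms.
Propagation delay = d/s = 715000 m / 300000000 m/s = 2.38333 ms.
Total = 2.39 ms.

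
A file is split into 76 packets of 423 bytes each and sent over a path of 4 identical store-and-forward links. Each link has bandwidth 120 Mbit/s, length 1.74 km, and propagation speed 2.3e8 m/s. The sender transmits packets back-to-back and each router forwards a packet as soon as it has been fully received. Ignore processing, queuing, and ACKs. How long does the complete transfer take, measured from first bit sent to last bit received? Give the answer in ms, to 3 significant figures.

2.26 ms

Per-hop transmission t_tx = L/R = 3384/120000000 = 0.0282 ms.
Per-hop propagation t_prop = 1740/2.3e+08 = 0.00756522 ms.
Pipeline fill: first packet needs 4·t_tx to clear all hops; remaining 75 packets each add one t_tx.
Total = (4+76-1)·t_tx + 4·t_prop = 79·0.0282 + 4·0.00756522 = 2.26 ms.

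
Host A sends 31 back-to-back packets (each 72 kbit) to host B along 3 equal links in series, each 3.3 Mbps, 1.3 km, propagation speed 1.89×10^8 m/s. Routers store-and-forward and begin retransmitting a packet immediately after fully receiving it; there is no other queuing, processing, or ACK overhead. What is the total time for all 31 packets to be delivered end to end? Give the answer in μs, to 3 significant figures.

Per-hop transmission t_tx = L/R = 72000/3300000 = 21818.2 μs.
Per-hop propagation t_prop = 1300/189000000 = 6.87831 μs.
Pipeline fill: first packet needs 3·t_tx to clear all hops; remaining 30 packets each add one t_tx.
Total = (3+31-1)·t_tx + 3·t_prop = 33·21818.2 + 3·6.87831 = 720000 μs.

720000 μs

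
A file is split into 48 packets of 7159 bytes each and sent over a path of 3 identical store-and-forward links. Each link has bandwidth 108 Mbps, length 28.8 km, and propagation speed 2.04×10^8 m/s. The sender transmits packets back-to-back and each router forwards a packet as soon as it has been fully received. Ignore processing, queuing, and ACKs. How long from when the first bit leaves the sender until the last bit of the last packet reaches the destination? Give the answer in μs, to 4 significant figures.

Per-hop transmission t_tx = L/R = 57272/108000000 = 530.296 μs.
Per-hop propagation t_prop = 28800/204000000 = 141.176 μs.
Pipeline fill: first packet needs 3·t_tx to clear all hops; remaining 47 packets each add one t_tx.
Total = (3+48-1)·t_tx + 3·t_prop = 50·530.296 + 3·141.176 = 26940 μs.

26940 μs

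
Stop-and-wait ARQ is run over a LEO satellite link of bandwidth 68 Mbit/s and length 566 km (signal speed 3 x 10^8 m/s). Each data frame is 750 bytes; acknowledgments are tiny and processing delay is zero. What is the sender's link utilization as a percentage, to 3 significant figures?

2.28 %

t_tx = L/R = 6000/68000000 = 8.82353e-05 s.
t_prop = 566000/300000000 = 0.00188667 s; RTT = 0.00377333 s.
Cycle = t_tx + RTT = 0.00386157 s.
Utilization = t_tx / cycle = 8.82353e-05/0.00386157 = 2.28 %.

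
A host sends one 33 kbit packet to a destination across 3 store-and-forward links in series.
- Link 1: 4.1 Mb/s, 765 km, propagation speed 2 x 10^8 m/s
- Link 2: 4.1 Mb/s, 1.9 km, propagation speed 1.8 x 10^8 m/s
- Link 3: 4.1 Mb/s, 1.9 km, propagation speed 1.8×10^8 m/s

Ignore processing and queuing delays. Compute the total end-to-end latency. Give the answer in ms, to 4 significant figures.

27.99 ms

L = 33000 bits.
Transmission delay per hop = L/R = 33000/4.1e+06 = 8.04878 ms; 3 hops → 24.1463 ms.
Propagation delays (d/s per hop): 3.825, 0.0105556, 0.0105556 ms; sum = 3.84611 ms.
End-to-end = 27.99 ms.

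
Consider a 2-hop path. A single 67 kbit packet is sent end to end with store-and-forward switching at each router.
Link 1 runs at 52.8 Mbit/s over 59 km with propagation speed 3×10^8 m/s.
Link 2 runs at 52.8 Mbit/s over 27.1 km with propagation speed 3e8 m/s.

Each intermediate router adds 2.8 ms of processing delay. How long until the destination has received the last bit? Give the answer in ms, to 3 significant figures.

5.62 ms

L = 67000 bits.
Transmission delay per hop = L/R = 67000/52800000 = 1.26894 ms; 2 hops → 2.53788 ms.
Propagation delays (d/s per hop): 0.196667, 0.0903333 ms; sum = 0.287 ms.
Processing at 1 router(s): 1 × 2.8 ms = 2.8 ms.
End-to-end = 5.62 ms.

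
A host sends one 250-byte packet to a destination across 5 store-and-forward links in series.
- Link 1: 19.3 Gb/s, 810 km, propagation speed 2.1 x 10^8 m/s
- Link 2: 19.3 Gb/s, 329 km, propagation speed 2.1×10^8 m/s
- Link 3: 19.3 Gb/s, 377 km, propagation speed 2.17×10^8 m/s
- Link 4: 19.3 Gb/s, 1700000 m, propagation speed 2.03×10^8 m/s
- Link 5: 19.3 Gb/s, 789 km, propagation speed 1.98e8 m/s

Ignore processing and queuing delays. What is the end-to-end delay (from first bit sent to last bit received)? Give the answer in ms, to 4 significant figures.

L = 250 × 8 = 2000 bits.
Transmission delay per hop = L/R = 2000/19300000000 = 0.000103627 ms; 5 hops → 0.000518135 ms.
Propagation delays (d/s per hop): 3.85714, 1.56667, 1.73733, 8.37438, 3.98485 ms; sum = 19.5204 ms.
End-to-end = 19.52 ms.

19.52 ms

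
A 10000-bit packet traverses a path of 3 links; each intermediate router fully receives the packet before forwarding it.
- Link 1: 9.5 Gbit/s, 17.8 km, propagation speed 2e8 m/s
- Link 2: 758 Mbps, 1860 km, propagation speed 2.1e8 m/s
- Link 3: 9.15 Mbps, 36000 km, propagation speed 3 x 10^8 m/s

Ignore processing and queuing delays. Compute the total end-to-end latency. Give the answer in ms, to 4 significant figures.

Transmission delays (L/R per hop): 0.00105263, 0.0131926, 1.0929 ms; sum = 1.10714 ms.
Propagation delays (d/s per hop): 0.089, 8.85714, 120 ms; sum = 128.946 ms.
End-to-end = 130.1 ms.

130.1 ms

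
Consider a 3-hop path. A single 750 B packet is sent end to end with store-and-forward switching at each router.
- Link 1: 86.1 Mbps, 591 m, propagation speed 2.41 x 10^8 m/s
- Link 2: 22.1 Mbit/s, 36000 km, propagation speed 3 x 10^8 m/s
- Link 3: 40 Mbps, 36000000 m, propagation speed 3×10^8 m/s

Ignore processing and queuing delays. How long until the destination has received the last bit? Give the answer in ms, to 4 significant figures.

240.5 ms

L = 750 × 8 = 6000 bits.
Transmission delays (L/R per hop): 0.0696864, 0.271493, 0.15 ms; sum = 0.49118 ms.
Propagation delays (d/s per hop): 0.00245228, 120, 120 ms; sum = 240.002 ms.
End-to-end = 240.5 ms.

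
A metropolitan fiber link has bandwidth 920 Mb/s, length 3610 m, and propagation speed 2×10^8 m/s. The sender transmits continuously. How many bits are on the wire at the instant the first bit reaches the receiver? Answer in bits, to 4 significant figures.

Propagation delay = 3610 / 200000000 = 1.805e-05 s.
BDP = R × t_prop = 920000000 × 1.805e-05 = 16606 bits.

16610 bits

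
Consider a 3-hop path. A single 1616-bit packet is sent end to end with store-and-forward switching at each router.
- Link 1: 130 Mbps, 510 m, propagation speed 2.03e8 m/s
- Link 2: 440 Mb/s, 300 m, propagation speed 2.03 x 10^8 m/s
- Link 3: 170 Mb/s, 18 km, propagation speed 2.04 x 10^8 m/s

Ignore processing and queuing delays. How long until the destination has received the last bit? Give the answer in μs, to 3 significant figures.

Transmission delays (L/R per hop): 12.4308, 3.67273, 9.50588 μs; sum = 25.6094 μs.
Propagation delays (d/s per hop): 2.51232, 1.47783, 88.2353 μs; sum = 92.2254 μs.
End-to-end = 118 μs.

118 μs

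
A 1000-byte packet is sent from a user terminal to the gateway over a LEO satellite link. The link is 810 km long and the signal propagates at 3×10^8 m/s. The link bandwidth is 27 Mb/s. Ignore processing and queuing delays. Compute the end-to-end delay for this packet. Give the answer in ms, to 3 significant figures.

L = 1000 × 8 = 8000 bits.
Transmission delay = L/R = 8000 / 27000000 = 0.296296 ms.
Propagation delay = d/s = 810000 m / 300000000 m/s = 2.7 ms.
Total = 3.00 ms.

3.00 ms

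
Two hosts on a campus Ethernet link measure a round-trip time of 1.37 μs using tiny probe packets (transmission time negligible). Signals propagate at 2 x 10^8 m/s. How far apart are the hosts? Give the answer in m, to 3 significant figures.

137 m

One-way propagation = RTT/2 = 0.685 μs.
d = s × t = 200000000 × 6.85e-07 = 137 m.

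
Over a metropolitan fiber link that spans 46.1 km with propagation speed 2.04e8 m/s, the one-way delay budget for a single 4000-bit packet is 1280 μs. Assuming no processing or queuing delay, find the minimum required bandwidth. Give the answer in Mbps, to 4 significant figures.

Propagation delay = 46100 / 204000000 = 225.98 μs.
Transmission budget = 1280 − 225.98 = 1054.02 μs.
R ≥ L / t_tx = 4000 bits / 0.00105402 s = 3.795 Mbps.

3.795 Mbps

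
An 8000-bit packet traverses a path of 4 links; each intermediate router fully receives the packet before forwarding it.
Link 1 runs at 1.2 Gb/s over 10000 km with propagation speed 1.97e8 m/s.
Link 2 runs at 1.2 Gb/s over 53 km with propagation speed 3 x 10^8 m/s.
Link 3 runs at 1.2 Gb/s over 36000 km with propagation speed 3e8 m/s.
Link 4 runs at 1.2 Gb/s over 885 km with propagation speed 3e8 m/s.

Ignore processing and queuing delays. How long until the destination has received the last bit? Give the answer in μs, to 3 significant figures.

174000 μs

Transmission delay per hop = L/R = 8000/1200000000 = 6.66667 μs; 4 hops → 26.6667 μs.
Propagation delays (d/s per hop): 50761.4, 176.667, 120000, 2950 μs; sum = 173888 μs.
End-to-end = 174000 μs.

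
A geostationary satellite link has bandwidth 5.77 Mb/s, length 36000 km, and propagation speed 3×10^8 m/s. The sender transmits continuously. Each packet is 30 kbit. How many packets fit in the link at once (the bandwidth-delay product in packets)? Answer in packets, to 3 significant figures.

Propagation delay = 36000000 / 300000000 = 0.12 s.
BDP = R × t_prop = 5770000 × 0.12 = 692400 bits.
In packets of 30000 bits: 23.1 packets.

23.1 packets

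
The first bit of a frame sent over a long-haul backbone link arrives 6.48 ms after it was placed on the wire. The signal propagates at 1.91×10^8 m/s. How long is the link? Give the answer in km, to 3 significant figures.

1240 km

d = s × t_prop = 191000000 × 0.00648 = 1240 km.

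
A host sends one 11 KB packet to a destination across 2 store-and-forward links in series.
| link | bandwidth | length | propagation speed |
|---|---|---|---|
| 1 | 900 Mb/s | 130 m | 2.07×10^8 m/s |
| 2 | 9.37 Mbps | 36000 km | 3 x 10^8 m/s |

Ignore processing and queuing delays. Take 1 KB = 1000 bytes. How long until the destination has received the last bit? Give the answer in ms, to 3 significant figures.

L = 88000 bits.
Transmission delays (L/R per hop): 0.0977778, 9.39168 ms; sum = 9.48945 ms.
Propagation delays (d/s per hop): 0.000628019, 120 ms; sum = 120.001 ms.
End-to-end = 129 ms.

129 ms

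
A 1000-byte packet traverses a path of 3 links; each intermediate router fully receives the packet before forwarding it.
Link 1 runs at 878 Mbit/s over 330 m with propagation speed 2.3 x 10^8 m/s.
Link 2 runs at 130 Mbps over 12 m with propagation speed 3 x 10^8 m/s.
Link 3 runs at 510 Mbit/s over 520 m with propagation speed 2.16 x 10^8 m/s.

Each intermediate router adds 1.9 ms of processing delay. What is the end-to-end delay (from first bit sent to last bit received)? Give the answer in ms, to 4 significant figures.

3.890 ms

L = 1000 × 8 = 8000 bits.
Transmission delays (L/R per hop): 0.00911162, 0.0615385, 0.0156863 ms; sum = 0.0863364 ms.
Propagation delays (d/s per hop): 0.00143478, 4e-05, 0.00240741 ms; sum = 0.00388219 ms.
Processing at 2 router(s): 2 × 1.9 ms = 3.8 ms.
End-to-end = 3.890 ms.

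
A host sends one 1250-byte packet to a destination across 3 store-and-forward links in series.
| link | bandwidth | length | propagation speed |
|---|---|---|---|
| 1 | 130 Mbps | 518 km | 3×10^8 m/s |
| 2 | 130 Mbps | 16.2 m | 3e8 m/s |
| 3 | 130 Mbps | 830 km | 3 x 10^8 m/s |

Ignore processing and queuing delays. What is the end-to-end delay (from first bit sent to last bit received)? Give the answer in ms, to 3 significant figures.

L = 1250 × 8 = 10000 bits.
Transmission delay per hop = L/R = 10000/130000000 = 0.0769231 ms; 3 hops → 0.230769 ms.
Propagation delays (d/s per hop): 1.72667, 5.4e-05, 2.76667 ms; sum = 4.49339 ms.
End-to-end = 4.72 ms.

4.72 ms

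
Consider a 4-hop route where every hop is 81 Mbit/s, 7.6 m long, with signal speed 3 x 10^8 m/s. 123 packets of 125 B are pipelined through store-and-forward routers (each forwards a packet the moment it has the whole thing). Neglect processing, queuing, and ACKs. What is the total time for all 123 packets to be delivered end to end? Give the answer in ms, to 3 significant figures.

1.56 ms

Per-hop transmission t_tx = L/R = 1000/81000000 = 0.0123457 ms.
Per-hop propagation t_prop = 7.6/300000000 = 2.53333e-05 ms.
Pipeline fill: first packet needs 4·t_tx to clear all hops; remaining 122 packets each add one t_tx.
Total = (4+123-1)·t_tx + 4·t_prop = 126·0.0123457 + 4·2.53333e-05 = 1.56 ms.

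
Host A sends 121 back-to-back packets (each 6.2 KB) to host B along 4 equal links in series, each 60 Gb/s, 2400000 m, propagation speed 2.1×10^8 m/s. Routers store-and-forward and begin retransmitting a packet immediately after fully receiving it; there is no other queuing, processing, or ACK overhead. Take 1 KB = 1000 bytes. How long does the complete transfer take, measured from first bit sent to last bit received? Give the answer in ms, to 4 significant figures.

45.82 ms

Per-hop transmission t_tx = L/R = 49600/60000000000 = 0.000826667 ms.
Per-hop propagation t_prop = 2400000/210000000 = 11.4286 ms.
Pipeline fill: first packet needs 4·t_tx to clear all hops; remaining 120 packets each add one t_tx.
Total = (4+121-1)·t_tx + 4·t_prop = 124·0.000826667 + 4·11.4286 = 45.82 ms.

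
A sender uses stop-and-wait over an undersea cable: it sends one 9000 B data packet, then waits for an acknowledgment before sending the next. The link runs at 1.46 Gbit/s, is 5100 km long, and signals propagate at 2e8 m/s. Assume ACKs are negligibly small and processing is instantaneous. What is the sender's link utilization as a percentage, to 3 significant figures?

0.0966 %

t_tx = L/R = 72000/1460000000 = 4.93151e-05 s.
t_prop = 5100000/200000000 = 0.0255 s; RTT = 0.051 s.
Cycle = t_tx + RTT = 0.0510493 s.
Utilization = t_tx / cycle = 4.93151e-05/0.0510493 = 0.0966 %.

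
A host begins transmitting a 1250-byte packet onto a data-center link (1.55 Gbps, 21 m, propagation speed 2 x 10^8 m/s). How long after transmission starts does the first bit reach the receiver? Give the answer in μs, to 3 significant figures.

First bit experiences only propagation delay: d/s = 21/200000000 = 0.105 μs.

0.105 μs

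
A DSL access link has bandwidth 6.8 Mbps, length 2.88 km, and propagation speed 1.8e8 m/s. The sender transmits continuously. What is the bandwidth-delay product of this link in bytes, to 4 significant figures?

13.60 bytes

Propagation delay = 2880 / 180000000 = 1.6e-05 s.
BDP = R × t_prop = 6800000 × 1.6e-05 = 108.8 bits.
In bytes: 108.8/8 = 13.60 bytes.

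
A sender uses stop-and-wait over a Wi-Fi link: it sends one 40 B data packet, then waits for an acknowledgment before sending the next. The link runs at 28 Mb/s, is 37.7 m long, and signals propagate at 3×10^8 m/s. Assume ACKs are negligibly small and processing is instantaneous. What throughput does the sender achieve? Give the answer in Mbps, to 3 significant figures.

t_tx = L/R = 320/28000000 = 1.14286e-05 s.
t_prop = 37.7/300000000 = 1.25667e-07 s; RTT = 2.51333e-07 s.
Cycle = t_tx + RTT = 1.16799e-05 s.
Throughput = L / cycle = 320 / 1.16799e-05 = 27.4 Mbps.

27.4 Mbps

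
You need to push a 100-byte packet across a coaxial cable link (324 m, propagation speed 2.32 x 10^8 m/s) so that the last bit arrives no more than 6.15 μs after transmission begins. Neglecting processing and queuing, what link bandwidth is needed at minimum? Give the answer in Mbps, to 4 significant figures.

L = 800 bits.
Propagation delay = 324 / 2.32e+08 = 1.39655 μs.
Transmission budget = 6.15 − 1.39655 = 4.75345 μs.
R ≥ L / t_tx = 800 bits / 4.75345e-06 s = 168.3 Mbps.

168.3 Mbps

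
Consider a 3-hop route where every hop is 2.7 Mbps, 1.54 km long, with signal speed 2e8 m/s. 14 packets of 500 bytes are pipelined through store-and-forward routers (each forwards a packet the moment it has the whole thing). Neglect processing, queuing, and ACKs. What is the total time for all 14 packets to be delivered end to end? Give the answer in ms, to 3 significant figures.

23.7 ms

Per-hop transmission t_tx = L/R = 4000/2700000 = 1.48148 ms.
Per-hop propagation t_prop = 1540/200000000 = 0.0077 ms.
Pipeline fill: first packet needs 3·t_tx to clear all hops; remaining 13 packets each add one t_tx.
Total = (3+14-1)·t_tx + 3·t_prop = 16·1.48148 + 3·0.0077 = 23.7 ms.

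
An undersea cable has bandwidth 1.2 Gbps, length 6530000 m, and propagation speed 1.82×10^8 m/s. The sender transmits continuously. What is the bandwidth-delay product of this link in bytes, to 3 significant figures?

Propagation delay = 6530000 / 182000000 = 0.0358791 s.
BDP = R × t_prop = 1200000000 × 0.0358791 = 43054900 bits.
In bytes: 43054900/8 = 5380000 bytes.

5380000 bytes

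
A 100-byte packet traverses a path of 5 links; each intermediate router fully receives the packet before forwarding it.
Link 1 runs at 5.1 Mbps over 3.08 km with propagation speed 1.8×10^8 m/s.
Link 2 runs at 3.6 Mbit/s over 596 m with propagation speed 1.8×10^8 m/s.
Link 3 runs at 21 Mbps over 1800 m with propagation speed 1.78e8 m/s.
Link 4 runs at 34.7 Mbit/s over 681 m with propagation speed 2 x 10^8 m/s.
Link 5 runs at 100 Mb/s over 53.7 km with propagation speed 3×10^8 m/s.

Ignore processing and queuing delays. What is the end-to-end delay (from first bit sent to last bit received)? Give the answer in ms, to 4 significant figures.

0.6612 ms

L = 100 × 8 = 800 bits.
Transmission delays (L/R per hop): 0.156863, 0.222222, 0.0380952, 0.0230548, 0.008 ms; sum = 0.448235 ms.
Propagation delays (d/s per hop): 0.0171111, 0.00331111, 0.0101124, 0.003405, 0.179 ms; sum = 0.21294 ms.
End-to-end = 0.6612 ms.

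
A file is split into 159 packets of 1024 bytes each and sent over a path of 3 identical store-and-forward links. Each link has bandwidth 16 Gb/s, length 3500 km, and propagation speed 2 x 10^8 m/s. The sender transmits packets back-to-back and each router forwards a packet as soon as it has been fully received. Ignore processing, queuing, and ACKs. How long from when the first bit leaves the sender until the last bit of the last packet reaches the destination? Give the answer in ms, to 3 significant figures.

52.6 ms

Per-hop transmission t_tx = L/R = 8192/16000000000 = 0.000512 ms.
Per-hop propagation t_prop = 3500000/200000000 = 17.5 ms.
Pipeline fill: first packet needs 3·t_tx to clear all hops; remaining 158 packets each add one t_tx.
Total = (3+159-1)·t_tx + 3·t_prop = 161·0.000512 + 3·17.5 = 52.6 ms.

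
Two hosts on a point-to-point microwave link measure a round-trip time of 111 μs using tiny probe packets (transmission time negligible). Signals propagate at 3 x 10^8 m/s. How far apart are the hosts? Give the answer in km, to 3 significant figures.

16.7 km

One-way propagation = RTT/2 = 55.5 μs.
d = s × t = 300000000 × 5.55e-05 = 16.7 km.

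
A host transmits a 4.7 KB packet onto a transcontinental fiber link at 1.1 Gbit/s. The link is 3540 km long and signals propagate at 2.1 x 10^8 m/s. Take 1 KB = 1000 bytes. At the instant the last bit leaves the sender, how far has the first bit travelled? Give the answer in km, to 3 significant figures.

7.18 km

t_tx = L/R = 37600/1100000000 = 3.41818e-05 s.
Distance = s × t_tx = 210000000 × 3.41818e-05 = 7.18 km.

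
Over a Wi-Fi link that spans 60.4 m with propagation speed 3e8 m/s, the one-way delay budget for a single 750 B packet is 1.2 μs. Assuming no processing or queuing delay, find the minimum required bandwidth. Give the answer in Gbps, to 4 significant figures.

L = 6000 bits.
Propagation delay = 60.4 / 300000000 = 0.201333 μs.
Transmission budget = 1.2 − 0.201333 = 0.998667 μs.
R ≥ L / t_tx = 6000 bits / 9.98667e-07 s = 6.008 Gbps.

6.008 Gbps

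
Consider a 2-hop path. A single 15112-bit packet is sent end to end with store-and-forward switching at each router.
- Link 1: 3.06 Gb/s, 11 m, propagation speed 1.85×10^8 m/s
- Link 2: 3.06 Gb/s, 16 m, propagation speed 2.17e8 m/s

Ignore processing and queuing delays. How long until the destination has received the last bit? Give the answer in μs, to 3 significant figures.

10.0 μs

Transmission delay per hop = L/R = 15112/3060000000 = 4.93856 μs; 2 hops → 9.87712 μs.
Propagation delays (d/s per hop): 0.0594595, 0.0737327 μs; sum = 0.133192 μs.
End-to-end = 10.0 μs.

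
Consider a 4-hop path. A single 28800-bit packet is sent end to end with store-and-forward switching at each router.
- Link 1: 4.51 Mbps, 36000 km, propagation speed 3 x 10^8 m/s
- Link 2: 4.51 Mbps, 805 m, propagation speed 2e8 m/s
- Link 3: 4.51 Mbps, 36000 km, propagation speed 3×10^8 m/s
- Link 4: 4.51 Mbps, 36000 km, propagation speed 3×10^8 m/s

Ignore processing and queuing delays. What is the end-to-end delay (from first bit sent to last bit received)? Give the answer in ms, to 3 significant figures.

386 ms

Transmission delay per hop = L/R = 28800/4510000 = 6.38581 ms; 4 hops → 25.5432 ms.
Propagation delays (d/s per hop): 120, 0.004025, 120, 120 ms; sum = 360.004 ms.
End-to-end = 386 ms.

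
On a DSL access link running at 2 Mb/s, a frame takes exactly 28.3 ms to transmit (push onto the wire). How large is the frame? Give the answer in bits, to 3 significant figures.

56600 bits

L = R × t_tx = 2000000 b/s × 0.0283 s = 56600 bits.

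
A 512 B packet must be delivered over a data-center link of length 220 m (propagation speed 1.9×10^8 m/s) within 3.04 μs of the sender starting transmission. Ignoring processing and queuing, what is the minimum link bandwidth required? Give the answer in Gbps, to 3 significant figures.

2.18 Gbps

L = 4096 bits.
Propagation delay = 220 / 190000000 = 1.15789 μs.
Transmission budget = 3.04 − 1.15789 = 1.88211 μs.
R ≥ L / t_tx = 4096 bits / 1.88211e-06 s = 2.18 Gbps.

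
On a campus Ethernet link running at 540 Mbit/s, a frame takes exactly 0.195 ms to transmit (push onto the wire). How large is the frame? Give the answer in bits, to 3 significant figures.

L = R × t_tx = 540000000 b/s × 0.000195 s = 105300 bits.

105000 bits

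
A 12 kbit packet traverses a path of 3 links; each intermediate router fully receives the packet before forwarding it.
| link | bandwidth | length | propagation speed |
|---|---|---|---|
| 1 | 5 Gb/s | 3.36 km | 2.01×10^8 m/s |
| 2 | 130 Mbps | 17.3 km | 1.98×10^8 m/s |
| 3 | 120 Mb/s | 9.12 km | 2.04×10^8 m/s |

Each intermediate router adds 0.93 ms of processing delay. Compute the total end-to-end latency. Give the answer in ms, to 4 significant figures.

L = 12000 bits.
Transmission delays (L/R per hop): 0.0024, 0.0923077, 0.1 ms; sum = 0.194708 ms.
Propagation delays (d/s per hop): 0.0167164, 0.0873737, 0.0447059 ms; sum = 0.148796 ms.
Processing at 2 router(s): 2 × 0.93 ms = 1.86 ms.
End-to-end = 2.204 ms.

2.204 ms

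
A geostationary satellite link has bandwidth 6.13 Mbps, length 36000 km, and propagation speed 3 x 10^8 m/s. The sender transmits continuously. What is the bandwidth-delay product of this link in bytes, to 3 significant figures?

Propagation delay = 36000000 / 300000000 = 0.12 s.
BDP = R × t_prop = 6130000 × 0.12 = 735600 bits.
In bytes: 735600/8 = 92000 bytes.

92000 bytes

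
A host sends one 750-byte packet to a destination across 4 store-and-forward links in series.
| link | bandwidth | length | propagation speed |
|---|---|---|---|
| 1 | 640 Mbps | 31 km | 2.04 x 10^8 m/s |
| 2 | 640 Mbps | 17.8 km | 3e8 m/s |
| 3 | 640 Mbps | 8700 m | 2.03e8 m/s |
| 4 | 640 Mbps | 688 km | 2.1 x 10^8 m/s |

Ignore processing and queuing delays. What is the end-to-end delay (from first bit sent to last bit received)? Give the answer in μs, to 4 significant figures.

L = 750 × 8 = 6000 bits.
Transmission delay per hop = L/R = 6000/640000000 = 9.375 μs; 4 hops → 37.5 μs.
Propagation delays (d/s per hop): 151.961, 59.3333, 42.8571, 3276.19 μs; sum = 3530.34 μs.
End-to-end = 3568 μs.

3568 μs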